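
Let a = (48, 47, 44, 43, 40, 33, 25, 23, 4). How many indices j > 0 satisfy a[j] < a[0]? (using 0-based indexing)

The element at index 0 is 48.
Elements after it: 47, 44, 43, 40, 33, 25, 23, 4
Those smaller than 48: 47, 44, 43, 40, 33, 25, 23, 4

8 such elements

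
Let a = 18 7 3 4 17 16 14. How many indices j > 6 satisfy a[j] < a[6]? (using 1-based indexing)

The element at index 6 is 16.
Elements after it: 14
Those smaller than 16: 14

1 such element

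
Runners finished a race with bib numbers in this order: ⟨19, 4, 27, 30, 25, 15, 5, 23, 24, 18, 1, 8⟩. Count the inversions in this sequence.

For each element, count later entries that are smaller:
19: 6
4: 1
27: 8
30: 8
25: 7
15: 3
5: 1
23: 3
24: 3
18: 2
1: 0
8: 0
Sum: 6 + 1 + 8 + 8 + 7 + 3 + 1 + 3 + 3 + 2 + 0 + 0 = 42

Inversions: 42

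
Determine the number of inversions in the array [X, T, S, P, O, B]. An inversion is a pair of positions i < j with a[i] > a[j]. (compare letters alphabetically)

15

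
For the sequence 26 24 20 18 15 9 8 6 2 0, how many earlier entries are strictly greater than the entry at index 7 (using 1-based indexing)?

6 such elements

The element at index 7 is 8.
Elements before it: 26, 24, 20, 18, 15, 9
Those larger than 8: 26, 24, 20, 18, 15, 9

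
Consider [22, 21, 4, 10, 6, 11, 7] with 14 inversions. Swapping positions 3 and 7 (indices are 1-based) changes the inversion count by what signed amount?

Positions 3 and 7 hold 4 and 7; after swapping, the array is [22, 21, 7, 10, 6, 11, 4].
For each element, count later entries that are smaller:
22: 6
21: 5
7: 2
10: 2
6: 1
11: 1
4: 0
Sum: 6 + 5 + 2 + 2 + 1 + 1 + 0 = 17
Change: 17 − 14 = +3

+3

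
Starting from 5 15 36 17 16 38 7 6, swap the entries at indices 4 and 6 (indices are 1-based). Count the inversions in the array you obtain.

Positions 4 and 6 hold 17 and 38; after swapping, the array is [5, 15, 36, 38, 16, 17, 7, 6].
Sweep left to right; for each value list the smaller values that follow it:
5: 0
15: 2
36: 4
38: 4
16: 2
17: 2
7: 1
6: 0
Sum: 0 + 2 + 4 + 4 + 2 + 2 + 1 + 0 = 15

15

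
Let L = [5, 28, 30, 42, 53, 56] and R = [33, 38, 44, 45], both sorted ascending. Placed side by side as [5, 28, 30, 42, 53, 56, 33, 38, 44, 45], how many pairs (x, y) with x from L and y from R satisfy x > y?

Take each right-half value and tally the left-half values above it:
r = 33: 42, 53, 56 → 3
r = 38: 42, 53, 56 → 3
r = 44: 53, 56 → 2
r = 45: 53, 56 → 2
Cross-inversions: 3 + 3 + 2 + 2 = 10

10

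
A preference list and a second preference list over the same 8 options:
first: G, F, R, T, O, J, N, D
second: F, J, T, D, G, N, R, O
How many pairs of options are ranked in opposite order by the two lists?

Assign each item its position (1..8) in the first ordering, then rewrite the second ordering as that position sequence:
positions: G→1, F→2, R→3, T→4, O→5, J→6, N→7, D→8
second ordering as positions: [2, 6, 4, 8, 1, 7, 3, 5]
Discordant pairs = inversions in this position sequence.
2: 1 → 1
6: 4, 1, 3, 5 → 4
4: 1, 3 → 2
8: 1, 7, 3, 5 → 4
1: 0
7: 3, 5 → 2
3: 0
5: 0
Total: 1 + 4 + 2 + 4 + 0 + 2 + 0 + 0 = 13

Pairs: 13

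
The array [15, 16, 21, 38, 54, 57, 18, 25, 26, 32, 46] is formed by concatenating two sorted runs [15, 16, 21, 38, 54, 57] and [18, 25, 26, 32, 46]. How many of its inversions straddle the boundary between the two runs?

15

For each element r of the right run, count left-run elements greater than r:
r = 18: 21, 38, 54, 57 → 4
r = 25: 38, 54, 57 → 3
r = 26: 38, 54, 57 → 3
r = 32: 38, 54, 57 → 3
r = 46: 54, 57 → 2
Cross-inversions: 4 + 3 + 3 + 3 + 2 = 15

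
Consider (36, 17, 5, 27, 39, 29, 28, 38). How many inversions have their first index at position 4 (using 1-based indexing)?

0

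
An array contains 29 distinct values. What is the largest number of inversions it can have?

Inversions: 406

A reversed (strictly descending) arrangement makes every pair an inversion, giving C(29, 2) inversions.
C(29, 2) = 29·28/2 = 406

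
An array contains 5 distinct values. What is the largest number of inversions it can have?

A reversed (strictly descending) arrangement makes every pair an inversion, giving C(5, 2) inversions.
C(5, 2) = 5·4/2 = 10

10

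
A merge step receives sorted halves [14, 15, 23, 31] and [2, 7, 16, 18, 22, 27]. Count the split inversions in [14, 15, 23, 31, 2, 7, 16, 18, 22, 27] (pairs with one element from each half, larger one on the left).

15

For each element r of the right run, count left-run elements greater than r:
r = 2: 14, 15, 23, 31 → 4
r = 7: 14, 15, 23, 31 → 4
r = 16: 23, 31 → 2
r = 18: 23, 31 → 2
r = 22: 23, 31 → 2
r = 27: 31 → 1
Cross-inversions: 4 + 4 + 2 + 2 + 2 + 1 = 15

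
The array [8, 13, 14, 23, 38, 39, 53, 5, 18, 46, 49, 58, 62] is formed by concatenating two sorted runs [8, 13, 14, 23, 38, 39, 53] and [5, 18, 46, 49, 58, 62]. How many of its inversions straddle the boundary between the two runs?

Take each right-half value and tally the left-half values above it:
r = 5: 8, 13, 14, 23, 38, 39, 53 → 7
r = 18: 23, 38, 39, 53 → 4
r = 46: 53 → 1
r = 49: 53 → 1
r = 58: none → 0
r = 62: none → 0
Cross-inversions: 7 + 4 + 1 + 1 + 0 + 0 = 13

13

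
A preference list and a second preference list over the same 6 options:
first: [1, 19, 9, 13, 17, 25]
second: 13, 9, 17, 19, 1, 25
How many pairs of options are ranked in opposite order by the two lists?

8 pairs

Assign each item its position (1..6) in the first ordering, then rewrite the second ordering as that position sequence:
positions: 1→1, 19→2, 9→3, 13→4, 17→5, 25→6
second ordering as positions: [4, 3, 5, 2, 1, 6]
Discordant pairs = inversions in this position sequence.
4: 3, 2, 1 → 3
3: 2, 1 → 2
5: 2, 1 → 2
2: 1 → 1
1: 0
6: 0
Total: 3 + 2 + 2 + 1 + 0 + 0 = 8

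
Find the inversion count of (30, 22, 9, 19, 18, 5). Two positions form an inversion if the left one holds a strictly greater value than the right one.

Sweep left to right; for each value list the smaller values that follow it:
30 → 22, 9, 19, 18, 5 → 5
22 → 9, 19, 18, 5 → 4
9 → 5 → 1
19 → 18, 5 → 2
18 → 5 → 1
5 → none → 0
Sum: 5 + 4 + 1 + 2 + 1 + 0 = 13

13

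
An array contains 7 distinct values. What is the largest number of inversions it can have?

21

A reversed (strictly descending) arrangement makes every pair an inversion, giving C(7, 2) inversions.
C(7, 2) = 7·6/2 = 21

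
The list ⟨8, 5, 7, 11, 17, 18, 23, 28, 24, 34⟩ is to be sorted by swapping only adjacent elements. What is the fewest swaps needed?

There are 3 adjacent swaps.

Minimum adjacent swaps = number of inversions (each swap of adjacent out-of-order elements removes one inversion and no swap can remove more).
Count inversions — for each element, later elements that are smaller:
8: 5, 7 → 2
5: none → 0
7: none → 0
11: none → 0
17: none → 0
18: none → 0
23: none → 0
28: 24 → 1
24: none → 0
34: none → 0
Total inversions: 2 + 0 + 0 + 0 + 0 + 0 + 0 + 1 + 0 + 0 = 3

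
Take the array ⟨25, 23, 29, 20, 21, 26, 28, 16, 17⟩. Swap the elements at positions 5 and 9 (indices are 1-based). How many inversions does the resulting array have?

Positions 5 and 9 hold 21 and 17; after swapping, the array is [25, 23, 29, 20, 17, 26, 28, 16, 21].
Count, for each position, how many later elements it exceeds:
25 → 23, 20, 17, 16, 21 → 5
23 → 20, 17, 16, 21 → 4
29 → 20, 17, 26, 28, 16, 21 → 6
20 → 17, 16 → 2
17 → 16 → 1
26 → 16, 21 → 2
28 → 16, 21 → 2
16 → none → 0
21 → none → 0
Sum: 5 + 4 + 6 + 2 + 1 + 2 + 2 + 0 + 0 = 22

22 inversions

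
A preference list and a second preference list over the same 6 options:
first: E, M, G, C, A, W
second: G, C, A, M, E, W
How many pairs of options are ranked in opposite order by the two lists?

7 pairs

Assign each item its position (1..6) in the first ordering, then rewrite the second ordering as that position sequence:
positions: E→1, M→2, G→3, C→4, A→5, W→6
second ordering as positions: [3, 4, 5, 2, 1, 6]
Discordant pairs = inversions in this position sequence.
3: 2, 1 → 2
4: 2, 1 → 2
5: 2, 1 → 2
2: 1 → 1
1: 0
6: 0
Total: 2 + 2 + 2 + 1 + 0 + 0 = 7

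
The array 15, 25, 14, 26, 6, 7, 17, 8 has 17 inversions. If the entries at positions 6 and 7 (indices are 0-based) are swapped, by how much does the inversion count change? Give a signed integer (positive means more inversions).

Positions 6 and 7 hold 17 and 8; after swapping, the array is [15, 25, 14, 26, 6, 7, 8, 17].
Count, for each position, how many later elements it exceeds:
15: 4
25: 5
14: 3
26: 4
6: 0
7: 0
8: 0
17: 0
Sum: 4 + 5 + 3 + 4 + 0 + 0 + 0 + 0 = 16
Change: 16 − 17 = -1

-1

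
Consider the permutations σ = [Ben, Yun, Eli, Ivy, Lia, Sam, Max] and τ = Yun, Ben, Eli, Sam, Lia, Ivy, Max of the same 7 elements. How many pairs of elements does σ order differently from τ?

4

Assign each item its position (1..7) in the first ordering, then rewrite the second ordering as that position sequence:
positions: Ben→1, Yun→2, Eli→3, Ivy→4, Lia→5, Sam→6, Max→7
second ordering as positions: [2, 1, 3, 6, 5, 4, 7]
Discordant pairs = inversions in this position sequence.
2: 1 → 1
1: 0
3: 0
6: 5, 4 → 2
5: 4 → 1
4: 0
7: 0
Total: 1 + 0 + 0 + 2 + 1 + 0 + 0 = 4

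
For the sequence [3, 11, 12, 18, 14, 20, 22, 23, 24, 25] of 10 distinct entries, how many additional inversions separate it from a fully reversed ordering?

Maximum inversions for 10 distinct elements is C(10, 2) = 10·9/2 = 45.
Current inversions — for each element, count later smaller elements:
3: 0
11: 0
12: 0
18: 1
14: 0
20: 0
22: 0
23: 0
24: 0
25: 0
Current total: 0 + 0 + 0 + 1 + 0 + 0 + 0 + 0 + 0 + 0 = 1
Shortfall: 45 − 1 = 44

44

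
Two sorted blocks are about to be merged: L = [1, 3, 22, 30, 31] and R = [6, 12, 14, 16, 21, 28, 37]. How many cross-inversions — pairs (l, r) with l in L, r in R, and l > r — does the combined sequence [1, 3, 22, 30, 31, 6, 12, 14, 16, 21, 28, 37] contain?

17

Take each right-half value and tally the left-half values above it:
r = 6: 22, 30, 31 → 3
r = 12: 22, 30, 31 → 3
r = 14: 22, 30, 31 → 3
r = 16: 22, 30, 31 → 3
r = 21: 22, 30, 31 → 3
r = 28: 30, 31 → 2
r = 37: none → 0
Cross-inversions: 3 + 3 + 3 + 3 + 3 + 2 + 0 = 17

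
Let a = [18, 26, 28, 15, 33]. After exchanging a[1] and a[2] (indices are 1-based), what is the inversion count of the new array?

Positions 1 and 2 hold 18 and 26; after swapping, the array is [26, 18, 28, 15, 33].
For each element, count later entries that are smaller:
26: 2
18: 1
28: 1
15: 0
33: 0
Sum: 2 + 1 + 1 + 0 + 0 = 4

4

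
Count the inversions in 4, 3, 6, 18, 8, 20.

2 inversions

Inversion pairs (indices are 1-based):
(1,2): 4 > 3
(4,5): 18 > 8
That's 2 pairs.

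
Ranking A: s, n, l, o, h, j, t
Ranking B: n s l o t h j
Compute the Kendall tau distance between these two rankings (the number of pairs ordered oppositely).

There are 3 discordant pairs.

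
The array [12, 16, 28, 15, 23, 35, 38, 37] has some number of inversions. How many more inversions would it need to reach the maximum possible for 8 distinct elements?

24

Maximum inversions for 8 distinct elements is C(8, 2) = 8·7/2 = 28.
Current inversions — for each element, count later smaller elements:
12: 0
16: 1
28: 2
15: 0
23: 0
35: 0
38: 1
37: 0
Current total: 0 + 1 + 2 + 0 + 0 + 0 + 1 + 0 = 4
Shortfall: 28 − 4 = 24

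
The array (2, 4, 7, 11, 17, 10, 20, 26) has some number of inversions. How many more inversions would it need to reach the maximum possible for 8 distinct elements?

26 inversions short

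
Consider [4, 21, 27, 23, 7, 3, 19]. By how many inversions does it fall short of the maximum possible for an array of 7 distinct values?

9

Maximum inversions for 7 distinct elements is C(7, 2) = 7·6/2 = 21.
Current inversions — for each element, count later smaller elements:
4: 1
21: 3
27: 4
23: 3
7: 1
3: 0
19: 0
Current total: 1 + 3 + 4 + 3 + 1 + 0 + 0 = 12
Shortfall: 21 − 12 = 9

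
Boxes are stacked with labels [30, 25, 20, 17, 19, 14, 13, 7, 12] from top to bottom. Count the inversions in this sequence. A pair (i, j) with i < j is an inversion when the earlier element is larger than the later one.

34 inversions

Sweep left to right; for each value list the smaller values that follow it:
30: 8
25: 7
20: 6
17: 4
19: 4
14: 3
13: 2
7: 0
12: 0
Sum: 8 + 7 + 6 + 4 + 4 + 3 + 2 + 0 + 0 = 34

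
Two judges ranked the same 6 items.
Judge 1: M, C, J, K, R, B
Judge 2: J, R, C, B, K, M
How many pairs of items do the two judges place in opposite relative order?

9

Assign each item its position (1..6) in the first ordering, then rewrite the second ordering as that position sequence:
positions: M→1, C→2, J→3, K→4, R→5, B→6
second ordering as positions: [3, 5, 2, 6, 4, 1]
Discordant pairs = inversions in this position sequence.
3: 2, 1 → 2
5: 2, 4, 1 → 3
2: 1 → 1
6: 4, 1 → 2
4: 1 → 1
1: 0
Total: 2 + 3 + 1 + 2 + 1 + 0 = 9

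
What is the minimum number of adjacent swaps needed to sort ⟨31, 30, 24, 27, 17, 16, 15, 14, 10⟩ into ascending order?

35

Each adjacent swap fixes exactly one inversion, so the minimum swap count equals the number of inversions.
Count inversions — for each element, later elements that are smaller:
31: 30, 24, 27, 17, 16, 15, 14, 10 → 8
30: 24, 27, 17, 16, 15, 14, 10 → 7
24: 17, 16, 15, 14, 10 → 5
27: 17, 16, 15, 14, 10 → 5
17: 16, 15, 14, 10 → 4
16: 15, 14, 10 → 3
15: 14, 10 → 2
14: 10 → 1
10: none → 0
Total inversions: 8 + 7 + 5 + 5 + 4 + 3 + 2 + 1 + 0 = 35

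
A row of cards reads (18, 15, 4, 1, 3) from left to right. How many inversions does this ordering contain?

9 inversions

Out-of-order index pairs (0-indexed):
(0,1): 18 > 15
(0,2): 18 > 4
(0,3): 18 > 1
(0,4): 18 > 3
(1,2): 15 > 4
(1,3): 15 > 1
(1,4): 15 > 3
(2,3): 4 > 1
(2,4): 4 > 3
That's 9 pairs.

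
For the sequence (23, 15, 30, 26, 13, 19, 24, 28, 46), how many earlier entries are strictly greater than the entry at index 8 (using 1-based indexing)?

1

The element at index 8 is 28.
Elements before it: 23, 15, 30, 26, 13, 19, 24
Those larger than 28: 30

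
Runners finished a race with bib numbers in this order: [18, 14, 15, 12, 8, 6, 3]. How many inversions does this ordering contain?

Count, for each position, how many later elements it exceeds:
18: 6
14: 4
15: 4
12: 3
8: 2
6: 1
3: 0
Sum: 6 + 4 + 4 + 3 + 2 + 1 + 0 = 20

Inversions: 20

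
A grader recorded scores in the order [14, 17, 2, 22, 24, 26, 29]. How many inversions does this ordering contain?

2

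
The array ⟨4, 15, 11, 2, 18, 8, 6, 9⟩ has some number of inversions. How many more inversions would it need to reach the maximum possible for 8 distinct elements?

Maximum inversions for 8 distinct elements is C(8, 2) = 8·7/2 = 28.
Current inversions — for each element, count later smaller elements:
4: 1
15: 5
11: 4
2: 0
18: 3
8: 1
6: 0
9: 0
Current total: 1 + 5 + 4 + 0 + 3 + 1 + 0 + 0 = 14
Shortfall: 28 − 14 = 14

14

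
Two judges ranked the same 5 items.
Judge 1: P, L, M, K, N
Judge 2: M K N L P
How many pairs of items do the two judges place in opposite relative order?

Discordant pairs: 7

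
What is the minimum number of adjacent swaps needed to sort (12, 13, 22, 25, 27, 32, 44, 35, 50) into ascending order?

Each adjacent swap fixes exactly one inversion, so the minimum swap count equals the number of inversions.
Count inversions — for each element, later elements that are smaller:
12: none → 0
13: none → 0
22: none → 0
25: none → 0
27: none → 0
32: none → 0
44: 35 → 1
35: none → 0
50: none → 0
Total inversions: 0 + 0 + 0 + 0 + 0 + 0 + 1 + 0 + 0 = 1

1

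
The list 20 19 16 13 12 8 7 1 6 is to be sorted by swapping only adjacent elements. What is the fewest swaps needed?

35 swaps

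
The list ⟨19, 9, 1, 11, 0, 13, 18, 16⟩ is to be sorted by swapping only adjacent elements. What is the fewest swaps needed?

Swaps: 12

The minimum number of adjacent swaps to sort an array equals its inversion count, since every such swap removes exactly one inversion.
Count inversions — for each element, later elements that are smaller:
19: 9, 1, 11, 0, 13, 18, 16 → 7
9: 1, 0 → 2
1: 0 → 1
11: 0 → 1
0: none → 0
13: none → 0
18: 16 → 1
16: none → 0
Total inversions: 7 + 2 + 1 + 1 + 0 + 0 + 1 + 0 = 12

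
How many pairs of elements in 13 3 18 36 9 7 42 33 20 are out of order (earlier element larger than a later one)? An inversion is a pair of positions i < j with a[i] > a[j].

13

For each element, count later entries that are smaller:
13 → 3, 9, 7 → 3
3 → none → 0
18 → 9, 7 → 2
36 → 9, 7, 33, 20 → 4
9 → 7 → 1
7 → none → 0
42 → 33, 20 → 2
33 → 20 → 1
20 → none → 0
Sum: 3 + 0 + 2 + 4 + 1 + 0 + 2 + 1 + 0 = 13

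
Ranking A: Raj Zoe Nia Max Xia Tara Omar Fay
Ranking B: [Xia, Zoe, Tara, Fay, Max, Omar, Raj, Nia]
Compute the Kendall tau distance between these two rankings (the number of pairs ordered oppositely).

16

Assign each item its position (1..8) in the first ordering, then rewrite the second ordering as that position sequence:
positions: Raj→1, Zoe→2, Nia→3, Max→4, Xia→5, Tara→6, Omar→7, Fay→8
second ordering as positions: [5, 2, 6, 8, 4, 7, 1, 3]
Discordant pairs = inversions in this position sequence.
5: 2, 4, 1, 3 → 4
2: 1 → 1
6: 4, 1, 3 → 3
8: 4, 7, 1, 3 → 4
4: 1, 3 → 2
7: 1, 3 → 2
1: 0
3: 0
Total: 4 + 1 + 3 + 4 + 2 + 2 + 0 + 0 = 16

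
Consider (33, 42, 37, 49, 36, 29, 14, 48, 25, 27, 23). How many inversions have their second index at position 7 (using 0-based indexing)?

The element at index 7 is 48.
Elements before it: 33, 42, 37, 49, 36, 29, 14
Those larger than 48: 49

1 such element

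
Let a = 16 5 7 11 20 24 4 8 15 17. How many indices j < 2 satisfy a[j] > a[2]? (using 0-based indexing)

1

The element at index 2 is 7.
Elements before it: 16, 5
Those larger than 7: 16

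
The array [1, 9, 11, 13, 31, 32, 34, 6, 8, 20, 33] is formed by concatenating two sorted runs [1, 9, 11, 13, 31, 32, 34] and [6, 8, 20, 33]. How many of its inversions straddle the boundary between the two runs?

Count, for every r in R, how many entries of L exceed r:
r = 6: 9, 11, 13, 31, 32, 34 → 6
r = 8: 9, 11, 13, 31, 32, 34 → 6
r = 20: 31, 32, 34 → 3
r = 33: 34 → 1
Cross-inversions: 6 + 6 + 3 + 1 = 16

Cross-inversions: 16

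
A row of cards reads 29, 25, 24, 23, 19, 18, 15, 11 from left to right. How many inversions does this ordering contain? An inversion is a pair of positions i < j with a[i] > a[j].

For each element, count later entries that are smaller:
29 → 25, 24, 23, 19, 18, 15, 11 → 7
25 → 24, 23, 19, 18, 15, 11 → 6
24 → 23, 19, 18, 15, 11 → 5
23 → 19, 18, 15, 11 → 4
19 → 18, 15, 11 → 3
18 → 15, 11 → 2
15 → 11 → 1
11 → none → 0
Sum: 7 + 6 + 5 + 4 + 3 + 2 + 1 + 0 = 28

There are 28 inversions.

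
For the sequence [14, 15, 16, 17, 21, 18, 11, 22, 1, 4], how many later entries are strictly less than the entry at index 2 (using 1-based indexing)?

The element at index 2 is 15.
Elements after it: 16, 17, 21, 18, 11, 22, 1, 4
Those smaller than 15: 11, 1, 4

3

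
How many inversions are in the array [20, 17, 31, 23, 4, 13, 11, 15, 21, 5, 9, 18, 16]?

There are 47 out-of-order pairs.

Element-by-element contributions:
20 → 17, 4, 13, 11, 15, 5, 9, 18, 16 → 9
17 → 4, 13, 11, 15, 5, 9, 16 → 7
31 → 23, 4, 13, 11, 15, 21, 5, 9, 18, 16 → 10
23 → 4, 13, 11, 15, 21, 5, 9, 18, 16 → 9
4 → none → 0
13 → 11, 5, 9 → 3
11 → 5, 9 → 2
15 → 5, 9 → 2
21 → 5, 9, 18, 16 → 4
5 → none → 0
9 → none → 0
18 → 16 → 1
16 → none → 0
Sum: 9 + 7 + 10 + 9 + 0 + 3 + 2 + 2 + 4 + 0 + 0 + 1 + 0 = 47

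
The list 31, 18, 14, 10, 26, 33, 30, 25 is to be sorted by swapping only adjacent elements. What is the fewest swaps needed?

13

Minimum adjacent swaps = number of inversions (each swap of adjacent out-of-order elements removes one inversion and no swap can remove more).
Count inversions — for each element, later elements that are smaller:
31: 18, 14, 10, 26, 30, 25 → 6
18: 14, 10 → 2
14: 10 → 1
10: none → 0
26: 25 → 1
33: 30, 25 → 2
30: 25 → 1
25: none → 0
Total inversions: 6 + 2 + 1 + 0 + 1 + 2 + 1 + 0 = 13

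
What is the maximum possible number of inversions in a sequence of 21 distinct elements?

210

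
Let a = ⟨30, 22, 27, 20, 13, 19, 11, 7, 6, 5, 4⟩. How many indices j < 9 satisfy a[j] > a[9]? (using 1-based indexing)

The element at index 9 is 6.
Elements before it: 30, 22, 27, 20, 13, 19, 11, 7
Those larger than 6: 30, 22, 27, 20, 13, 19, 11, 7

8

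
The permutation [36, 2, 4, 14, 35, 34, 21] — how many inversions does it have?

There are 9 out-of-order pairs.

Out-of-order index pairs (1-indexed):
(1,2): 36 > 2
(1,3): 36 > 4
(1,4): 36 > 14
(1,5): 36 > 35
(1,6): 36 > 34
(1,7): 36 > 21
(5,6): 35 > 34
(5,7): 35 > 21
(6,7): 34 > 21
That's 9 pairs.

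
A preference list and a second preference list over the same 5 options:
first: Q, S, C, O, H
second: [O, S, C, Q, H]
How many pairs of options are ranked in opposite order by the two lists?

Assign each item its position (1..5) in the first ordering, then rewrite the second ordering as that position sequence:
positions: Q→1, S→2, C→3, O→4, H→5
second ordering as positions: [4, 2, 3, 1, 5]
Discordant pairs = inversions in this position sequence.
4: 2, 3, 1 → 3
2: 1 → 1
3: 1 → 1
1: 0
5: 0
Total: 3 + 1 + 1 + 0 + 0 = 5

There are 5 pairs.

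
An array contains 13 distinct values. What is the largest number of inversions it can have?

78

A reversed (strictly descending) arrangement makes every pair an inversion, giving C(13, 2) inversions.
C(13, 2) = 13·12/2 = 78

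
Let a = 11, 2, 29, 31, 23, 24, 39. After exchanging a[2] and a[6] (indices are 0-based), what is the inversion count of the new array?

Positions 2 and 6 hold 29 and 39; after swapping, the array is [11, 2, 39, 31, 23, 24, 29].
Count, for each position, how many later elements it exceeds:
11: 1
2: 0
39: 4
31: 3
23: 0
24: 0
29: 0
Sum: 1 + 0 + 4 + 3 + 0 + 0 + 0 = 8

8 inversions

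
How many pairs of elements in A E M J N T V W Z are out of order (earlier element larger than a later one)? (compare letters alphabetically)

1 inversion

Sweep left to right; for each value list the smaller values that follow it:
A → none → 0
E → none → 0
M → J → 1
J → none → 0
N → none → 0
T → none → 0
V → none → 0
W → none → 0
Z → none → 0
Sum: 0 + 0 + 1 + 0 + 0 + 0 + 0 + 0 + 0 = 1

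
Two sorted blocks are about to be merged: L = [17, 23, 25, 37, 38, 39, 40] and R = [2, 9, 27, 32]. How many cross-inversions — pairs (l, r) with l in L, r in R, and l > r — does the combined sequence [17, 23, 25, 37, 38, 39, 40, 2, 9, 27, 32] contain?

Count, for every r in R, how many entries of L exceed r:
r = 2: 17, 23, 25, 37, 38, 39, 40 → 7
r = 9: 17, 23, 25, 37, 38, 39, 40 → 7
r = 27: 37, 38, 39, 40 → 4
r = 32: 37, 38, 39, 40 → 4
Cross-inversions: 7 + 7 + 4 + 4 = 22

22 cross-inversions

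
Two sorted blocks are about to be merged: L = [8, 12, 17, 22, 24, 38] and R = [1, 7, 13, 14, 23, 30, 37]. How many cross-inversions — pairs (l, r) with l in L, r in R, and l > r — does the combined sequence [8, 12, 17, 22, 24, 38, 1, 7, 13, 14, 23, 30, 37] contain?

Count, for every r in R, how many entries of L exceed r:
r = 1: 8, 12, 17, 22, 24, 38 → 6
r = 7: 8, 12, 17, 22, 24, 38 → 6
r = 13: 17, 22, 24, 38 → 4
r = 14: 17, 22, 24, 38 → 4
r = 23: 24, 38 → 2
r = 30: 38 → 1
r = 37: 38 → 1
Cross-inversions: 6 + 6 + 4 + 4 + 2 + 1 + 1 = 24

24 cross-inversions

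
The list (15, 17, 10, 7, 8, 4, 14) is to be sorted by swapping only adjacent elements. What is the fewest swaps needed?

Minimum adjacent swaps = number of inversions (each swap of adjacent out-of-order elements removes one inversion and no swap can remove more).
Count inversions — for each element, later elements that are smaller:
15: 10, 7, 8, 4, 14 → 5
17: 10, 7, 8, 4, 14 → 5
10: 7, 8, 4 → 3
7: 4 → 1
8: 4 → 1
4: none → 0
14: none → 0
Total inversions: 5 + 5 + 3 + 1 + 1 + 0 + 0 = 15

15 swaps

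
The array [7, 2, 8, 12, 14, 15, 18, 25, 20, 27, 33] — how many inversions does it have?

Inversions: 2

Element-by-element contributions:
7 → 2 → 1
2 → none → 0
8 → none → 0
12 → none → 0
14 → none → 0
15 → none → 0
18 → none → 0
25 → 20 → 1
20 → none → 0
27 → none → 0
33 → none → 0
Sum: 1 + 0 + 0 + 0 + 0 + 0 + 0 + 1 + 0 + 0 + 0 = 2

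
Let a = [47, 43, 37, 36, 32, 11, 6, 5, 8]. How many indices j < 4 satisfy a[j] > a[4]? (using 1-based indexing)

3 such elements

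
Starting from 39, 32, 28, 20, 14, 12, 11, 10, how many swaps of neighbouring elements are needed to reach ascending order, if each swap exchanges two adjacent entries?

Minimum adjacent swaps = number of inversions (each swap of adjacent out-of-order elements removes one inversion and no swap can remove more).
Count inversions — for each element, later elements that are smaller:
39: 32, 28, 20, 14, 12, 11, 10 → 7
32: 28, 20, 14, 12, 11, 10 → 6
28: 20, 14, 12, 11, 10 → 5
20: 14, 12, 11, 10 → 4
14: 12, 11, 10 → 3
12: 11, 10 → 2
11: 10 → 1
10: none → 0
Total inversions: 7 + 6 + 5 + 4 + 3 + 2 + 1 + 0 = 28

28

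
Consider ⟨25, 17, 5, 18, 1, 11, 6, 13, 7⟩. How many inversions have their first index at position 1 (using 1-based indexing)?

The element at index 1 is 25.
Elements after it: 17, 5, 18, 1, 11, 6, 13, 7
Those smaller than 25: 17, 5, 18, 1, 11, 6, 13, 7

8 such elements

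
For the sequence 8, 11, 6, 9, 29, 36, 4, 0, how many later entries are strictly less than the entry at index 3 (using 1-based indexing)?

2

The element at index 3 is 6.
Elements after it: 9, 29, 36, 4, 0
Those smaller than 6: 4, 0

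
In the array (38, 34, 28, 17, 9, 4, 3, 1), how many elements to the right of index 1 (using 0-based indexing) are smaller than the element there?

6

The element at index 1 is 34.
Elements after it: 28, 17, 9, 4, 3, 1
Those smaller than 34: 28, 17, 9, 4, 3, 1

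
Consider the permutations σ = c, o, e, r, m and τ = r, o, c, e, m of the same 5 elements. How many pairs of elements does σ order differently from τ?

Assign each item its position (1..5) in the first ordering, then rewrite the second ordering as that position sequence:
positions: c→1, o→2, e→3, r→4, m→5
second ordering as positions: [4, 2, 1, 3, 5]
Discordant pairs = inversions in this position sequence.
4: 2, 1, 3 → 3
2: 1 → 1
1: 0
3: 0
5: 0
Total: 3 + 1 + 0 + 0 + 0 = 4

There are 4 discordant pairs.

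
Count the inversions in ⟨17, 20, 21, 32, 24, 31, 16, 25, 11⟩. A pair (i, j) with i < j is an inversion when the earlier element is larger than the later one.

18 inversions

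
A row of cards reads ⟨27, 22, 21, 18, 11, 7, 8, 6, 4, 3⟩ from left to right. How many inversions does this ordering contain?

For each element, count later entries that are smaller:
27: 9
22: 8
21: 7
18: 6
11: 5
7: 3
8: 3
6: 2
4: 1
3: 0
Sum: 9 + 8 + 7 + 6 + 5 + 3 + 3 + 2 + 1 + 0 = 44

There are 44 inversions.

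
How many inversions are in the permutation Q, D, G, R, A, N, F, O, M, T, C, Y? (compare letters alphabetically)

Count, for each position, how many later elements it exceeds:
Q: 8
D: 2
G: 3
R: 6
A: 0
N: 3
F: 1
O: 2
M: 1
T: 1
C: 0
Y: 0
Sum: 8 + 2 + 3 + 6 + 0 + 3 + 1 + 2 + 1 + 1 + 0 + 0 = 27

27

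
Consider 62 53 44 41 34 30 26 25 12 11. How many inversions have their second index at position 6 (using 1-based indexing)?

5

The element at index 6 is 30.
Elements before it: 62, 53, 44, 41, 34
Those larger than 30: 62, 53, 44, 41, 34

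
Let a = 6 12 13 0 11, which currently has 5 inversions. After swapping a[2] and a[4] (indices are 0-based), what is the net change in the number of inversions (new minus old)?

Positions 2 and 4 hold 13 and 11; after swapping, the array is [6, 12, 11, 0, 13].
For each element, count later entries that are smaller:
6 → 0 → 1
12 → 11, 0 → 2
11 → 0 → 1
0 → none → 0
13 → none → 0
Sum: 1 + 2 + 1 + 0 + 0 = 4
Change: 4 − 5 = -1

-1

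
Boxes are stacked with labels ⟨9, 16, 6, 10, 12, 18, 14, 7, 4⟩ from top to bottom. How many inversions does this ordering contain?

20

Sweep left to right; for each value list the smaller values that follow it:
9: 3
16: 6
6: 1
10: 2
12: 2
18: 3
14: 2
7: 1
4: 0
Sum: 3 + 6 + 1 + 2 + 2 + 3 + 2 + 1 + 0 = 20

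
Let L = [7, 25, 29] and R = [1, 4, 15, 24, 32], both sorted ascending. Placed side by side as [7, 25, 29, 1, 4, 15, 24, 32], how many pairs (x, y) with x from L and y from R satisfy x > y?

10

Take each right-half value and tally the left-half values above it:
r = 1: 7, 25, 29 → 3
r = 4: 7, 25, 29 → 3
r = 15: 25, 29 → 2
r = 24: 25, 29 → 2
r = 32: none → 0
Cross-inversions: 3 + 3 + 2 + 2 + 0 = 10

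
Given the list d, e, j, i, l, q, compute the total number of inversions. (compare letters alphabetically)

Inversion pairs (indices are 1-based):
(3,4): j > i
That's 1 pair.

Out-of-order pairs: 1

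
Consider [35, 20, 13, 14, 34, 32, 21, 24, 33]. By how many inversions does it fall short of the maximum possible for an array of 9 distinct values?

Maximum inversions for 9 distinct elements is C(9, 2) = 9·8/2 = 36.
Current inversions — for each element, count later smaller elements:
35: 8
20: 2
13: 0
14: 0
34: 4
32: 2
21: 0
24: 0
33: 0
Current total: 8 + 2 + 0 + 0 + 4 + 2 + 0 + 0 + 0 = 16
Shortfall: 36 − 16 = 20

20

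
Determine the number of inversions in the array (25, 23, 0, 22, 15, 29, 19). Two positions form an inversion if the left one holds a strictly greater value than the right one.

There are 12 inversions.

Out-of-order index pairs (1-indexed):
(1,2): 25 > 23
(1,3): 25 > 0
(1,4): 25 > 22
(1,5): 25 > 15
(1,7): 25 > 19
(2,3): 23 > 0
(2,4): 23 > 22
(2,5): 23 > 15
(2,7): 23 > 19
(4,5): 22 > 15
(4,7): 22 > 19
(6,7): 29 > 19
That's 12 pairs.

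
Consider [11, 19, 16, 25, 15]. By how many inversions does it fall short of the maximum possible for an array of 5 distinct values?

Maximum inversions for 5 distinct elements is C(5, 2) = 5·4/2 = 10.
Current inversions — for each element, count later smaller elements:
11: 0
19: 2
16: 1
25: 1
15: 0
Current total: 0 + 2 + 1 + 1 + 0 = 4
Shortfall: 10 − 4 = 6

6 inversions short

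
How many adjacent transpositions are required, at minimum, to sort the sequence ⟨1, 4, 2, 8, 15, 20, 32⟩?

1 swap

Minimum adjacent swaps = number of inversions (each swap of adjacent out-of-order elements removes one inversion and no swap can remove more).
Count inversions — for each element, later elements that are smaller:
1: none → 0
4: 2 → 1
2: none → 0
8: none → 0
15: none → 0
20: none → 0
32: none → 0
Total inversions: 0 + 1 + 0 + 0 + 0 + 0 + 0 = 1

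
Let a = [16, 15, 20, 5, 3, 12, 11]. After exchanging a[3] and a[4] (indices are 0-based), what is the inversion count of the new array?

14

Positions 3 and 4 hold 5 and 3; after swapping, the array is [16, 15, 20, 3, 5, 12, 11].
Element-by-element contributions:
16 → 15, 3, 5, 12, 11 → 5
15 → 3, 5, 12, 11 → 4
20 → 3, 5, 12, 11 → 4
3 → none → 0
5 → none → 0
12 → 11 → 1
11 → none → 0
Sum: 5 + 4 + 4 + 0 + 0 + 1 + 0 = 14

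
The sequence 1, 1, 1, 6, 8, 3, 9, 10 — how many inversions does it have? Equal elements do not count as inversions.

Element-by-element contributions:
1: 0
1: 0
1: 0
6: 1
8: 1
3: 0
9: 0
10: 0
Sum: 0 + 0 + 0 + 1 + 1 + 0 + 0 + 0 = 2

There are 2 inversions.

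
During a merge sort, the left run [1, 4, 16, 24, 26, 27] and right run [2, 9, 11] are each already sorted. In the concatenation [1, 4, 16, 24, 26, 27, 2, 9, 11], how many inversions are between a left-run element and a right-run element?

13 split inversions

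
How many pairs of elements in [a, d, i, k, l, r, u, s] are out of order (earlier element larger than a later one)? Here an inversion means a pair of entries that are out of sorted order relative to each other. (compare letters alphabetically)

For each element, count later entries that are smaller:
a → none → 0
d → none → 0
i → none → 0
k → none → 0
l → none → 0
r → none → 0
u → s → 1
s → none → 0
Sum: 0 + 0 + 0 + 0 + 0 + 0 + 1 + 0 = 1

1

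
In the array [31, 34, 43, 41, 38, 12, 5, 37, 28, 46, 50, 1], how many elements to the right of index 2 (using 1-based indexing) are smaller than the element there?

The element at index 2 is 34.
Elements after it: 43, 41, 38, 12, 5, 37, 28, 46, 50, 1
Those smaller than 34: 12, 5, 28, 1

4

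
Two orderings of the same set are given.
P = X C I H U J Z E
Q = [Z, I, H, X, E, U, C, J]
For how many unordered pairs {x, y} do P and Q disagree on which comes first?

Assign each item its position (1..8) in the first ordering, then rewrite the second ordering as that position sequence:
positions: X→1, C→2, I→3, H→4, U→5, J→6, Z→7, E→8
second ordering as positions: [7, 3, 4, 1, 8, 5, 2, 6]
Discordant pairs = inversions in this position sequence.
7: 3, 4, 1, 5, 2, 6 → 6
3: 1, 2 → 2
4: 1, 2 → 2
1: 0
8: 5, 2, 6 → 3
5: 2 → 1
2: 0
6: 0
Total: 6 + 2 + 2 + 0 + 3 + 1 + 0 + 0 = 14

14 disagreeing pairs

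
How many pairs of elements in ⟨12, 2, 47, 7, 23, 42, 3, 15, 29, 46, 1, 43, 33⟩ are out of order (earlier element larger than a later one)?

Count, for each position, how many later elements it exceeds:
12: 4
2: 1
47: 10
7: 2
23: 3
42: 5
3: 1
15: 1
29: 1
46: 3
1: 0
43: 1
33: 0
Sum: 4 + 1 + 10 + 2 + 3 + 5 + 1 + 1 + 1 + 3 + 0 + 1 + 0 = 32

32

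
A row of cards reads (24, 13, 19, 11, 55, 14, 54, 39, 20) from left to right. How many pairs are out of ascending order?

Element-by-element contributions:
24: 5
13: 1
19: 2
11: 0
55: 4
14: 0
54: 2
39: 1
20: 0
Sum: 5 + 1 + 2 + 0 + 4 + 0 + 2 + 1 + 0 = 15

There are 15 out-of-order pairs.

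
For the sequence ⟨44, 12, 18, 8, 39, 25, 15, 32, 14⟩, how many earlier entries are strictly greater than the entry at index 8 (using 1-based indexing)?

The element at index 8 is 32.
Elements before it: 44, 12, 18, 8, 39, 25, 15
Those larger than 32: 44, 39

2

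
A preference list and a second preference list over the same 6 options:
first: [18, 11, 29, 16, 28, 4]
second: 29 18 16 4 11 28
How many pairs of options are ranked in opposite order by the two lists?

Assign each item its position (1..6) in the first ordering, then rewrite the second ordering as that position sequence:
positions: 18→1, 11→2, 29→3, 16→4, 28→5, 4→6
second ordering as positions: [3, 1, 4, 6, 2, 5]
Discordant pairs = inversions in this position sequence.
3: 1, 2 → 2
1: 0
4: 2 → 1
6: 2, 5 → 2
2: 0
5: 0
Total: 2 + 0 + 1 + 2 + 0 + 0 = 5

Pairs: 5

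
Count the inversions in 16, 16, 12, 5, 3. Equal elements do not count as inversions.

9 inversions

Listing every pair i<j with a[i]>a[j] (using 0-based positions):
(0,2): 16 > 12
(0,3): 16 > 5
(0,4): 16 > 3
(1,2): 16 > 12
(1,3): 16 > 5
(1,4): 16 > 3
(2,3): 12 > 5
(2,4): 12 > 3
(3,4): 5 > 3
That's 9 pairs.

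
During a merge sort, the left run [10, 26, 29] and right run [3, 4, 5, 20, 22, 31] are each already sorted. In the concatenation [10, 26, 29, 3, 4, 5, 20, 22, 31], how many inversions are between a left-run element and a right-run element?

13 split inversions

Count, for every r in R, how many entries of L exceed r:
r = 3: 10, 26, 29 → 3
r = 4: 10, 26, 29 → 3
r = 5: 10, 26, 29 → 3
r = 20: 26, 29 → 2
r = 22: 26, 29 → 2
r = 31: none → 0
Cross-inversions: 3 + 3 + 3 + 2 + 2 + 0 = 13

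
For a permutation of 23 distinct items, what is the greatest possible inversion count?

The maximum occurs when the array is in strictly decreasing order: every one of the C(23, 2) pairs is inverted.
C(23, 2) = 23·22/2 = 253

There are 253 inversions.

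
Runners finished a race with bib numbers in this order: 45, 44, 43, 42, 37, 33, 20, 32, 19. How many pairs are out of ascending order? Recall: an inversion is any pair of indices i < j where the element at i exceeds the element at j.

35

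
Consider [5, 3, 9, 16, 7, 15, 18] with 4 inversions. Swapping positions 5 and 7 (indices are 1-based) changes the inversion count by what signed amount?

+3

Positions 5 and 7 hold 7 and 18; after swapping, the array is [5, 3, 9, 16, 18, 15, 7].
Element-by-element contributions:
5: 1
3: 0
9: 1
16: 2
18: 2
15: 1
7: 0
Sum: 1 + 0 + 1 + 2 + 2 + 1 + 0 = 7
Change: 7 − 4 = +3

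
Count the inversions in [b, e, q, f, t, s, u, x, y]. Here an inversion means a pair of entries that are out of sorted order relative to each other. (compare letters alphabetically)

2

For each element, count later entries that are smaller:
b → none → 0
e → none → 0
q → f → 1
f → none → 0
t → s → 1
s → none → 0
u → none → 0
x → none → 0
y → none → 0
Sum: 0 + 0 + 1 + 0 + 1 + 0 + 0 + 0 + 0 = 2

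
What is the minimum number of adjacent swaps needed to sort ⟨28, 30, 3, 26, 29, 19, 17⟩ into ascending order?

14

Minimum adjacent swaps = number of inversions (each swap of adjacent out-of-order elements removes one inversion and no swap can remove more).
Count inversions — for each element, later elements that are smaller:
28: 3, 26, 19, 17 → 4
30: 3, 26, 29, 19, 17 → 5
3: none → 0
26: 19, 17 → 2
29: 19, 17 → 2
19: 17 → 1
17: none → 0
Total inversions: 4 + 5 + 0 + 2 + 2 + 1 + 0 = 14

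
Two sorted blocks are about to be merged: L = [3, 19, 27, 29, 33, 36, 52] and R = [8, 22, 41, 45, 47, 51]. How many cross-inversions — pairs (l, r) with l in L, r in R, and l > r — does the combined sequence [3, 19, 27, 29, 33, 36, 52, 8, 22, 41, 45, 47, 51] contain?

15 cross-inversions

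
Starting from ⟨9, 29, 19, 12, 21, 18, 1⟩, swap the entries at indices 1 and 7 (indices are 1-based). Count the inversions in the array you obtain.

12 inversions

Positions 1 and 7 hold 9 and 1; after swapping, the array is [1, 29, 19, 12, 21, 18, 9].
For each element, count later entries that are smaller:
1: 0
29: 5
19: 3
12: 1
21: 2
18: 1
9: 0
Sum: 0 + 5 + 3 + 1 + 2 + 1 + 0 = 12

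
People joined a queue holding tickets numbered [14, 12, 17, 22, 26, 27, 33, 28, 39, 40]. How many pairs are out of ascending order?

2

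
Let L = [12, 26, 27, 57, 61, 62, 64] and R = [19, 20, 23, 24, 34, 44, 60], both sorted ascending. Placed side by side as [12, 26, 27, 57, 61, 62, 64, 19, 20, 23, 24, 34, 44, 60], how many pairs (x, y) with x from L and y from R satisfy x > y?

35

For each element r of the right run, count left-run elements greater than r:
r = 19: 26, 27, 57, 61, 62, 64 → 6
r = 20: 26, 27, 57, 61, 62, 64 → 6
r = 23: 26, 27, 57, 61, 62, 64 → 6
r = 24: 26, 27, 57, 61, 62, 64 → 6
r = 34: 57, 61, 62, 64 → 4
r = 44: 57, 61, 62, 64 → 4
r = 60: 61, 62, 64 → 3
Cross-inversions: 6 + 6 + 6 + 6 + 4 + 4 + 3 = 35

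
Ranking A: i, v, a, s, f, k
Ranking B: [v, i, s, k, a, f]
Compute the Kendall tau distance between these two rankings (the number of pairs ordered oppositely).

4 discordant pairs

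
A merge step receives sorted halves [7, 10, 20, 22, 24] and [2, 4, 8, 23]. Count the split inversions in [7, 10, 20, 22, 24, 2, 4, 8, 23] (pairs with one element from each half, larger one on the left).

Count, for every r in R, how many entries of L exceed r:
r = 2: 7, 10, 20, 22, 24 → 5
r = 4: 7, 10, 20, 22, 24 → 5
r = 8: 10, 20, 22, 24 → 4
r = 23: 24 → 1
Cross-inversions: 5 + 5 + 4 + 1 = 15

15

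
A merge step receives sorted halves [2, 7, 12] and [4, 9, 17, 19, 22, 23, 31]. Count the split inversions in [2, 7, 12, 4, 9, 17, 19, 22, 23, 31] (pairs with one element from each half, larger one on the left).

3

For each element r of the right run, count left-run elements greater than r:
r = 4: 7, 12 → 2
r = 9: 12 → 1
r = 17: none → 0
r = 19: none → 0
r = 22: none → 0
r = 23: none → 0
r = 31: none → 0
Cross-inversions: 2 + 1 + 0 + 0 + 0 + 0 + 0 = 3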